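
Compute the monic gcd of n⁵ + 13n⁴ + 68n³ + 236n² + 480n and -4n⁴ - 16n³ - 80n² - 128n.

n³ + 2n² + 16n

By polynomial division,
  n⁵ + 13n⁴ + 68n³ + 236n² + 480n = (-(1/4)n - 9/4)(-4n⁴ - 16n³ - 80n² - 128n) + (12n³ + 24n² + 192n)
  -4n⁴ - 16n³ - 80n² - 128n = (-(1/3)n - 2/3)(12n³ + 24n² + 192n) + (0)
Last nonzero remainder: 12n³ + 24n² + 192n. Dividing through by 12 gives the monic gcd n³ + 2n² + 16n.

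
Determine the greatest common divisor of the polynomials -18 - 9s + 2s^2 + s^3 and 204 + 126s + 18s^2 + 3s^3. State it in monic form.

2 + s

Euclidean algorithm in ℚ[s]:
  s^3 + 2s^2 - 9s - 18 = (1/3)(3s^3 + 18s^2 + 126s + 204) + (-4s^2 - 51s - 86)
  3s^3 + 18s^2 + 126s + 204 = (-(3/4)s + 81/16)(-4s^2 - 51s - 86) + ((5115/16)s + 5115/8)
  -4s^2 - 51s - 86 = (-(64/5115)s - 688/5115)((5115/16)s + 5115/8) + (0)
Last nonzero remainder: (5115/16)s + 5115/8. Dividing through by 5115/16 gives the monic gcd s + 2.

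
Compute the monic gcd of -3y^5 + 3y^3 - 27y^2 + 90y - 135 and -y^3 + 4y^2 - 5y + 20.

Repeated division with remainder:
  -3y^5 + 3y^3 - 27y^2 + 90y - 135 = (3y^2 + 12y + 30)(-y^3 + 4y^2 - 5y + 20) + (-147y^2 - 735)
  -y^3 + 4y^2 - 5y + 20 = ((1/147)y - 4/147)(-147y^2 - 735) + (0)
Last nonzero remainder: -147y^2 - 735. Dividing through by -147 gives the monic gcd y^2 + 5.

y^2 + 5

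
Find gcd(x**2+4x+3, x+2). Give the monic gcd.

Euclidean algorithm in ℚ[x]:
  x**2+4x+3 = (x+2)(x+2) + (-1)
  x+2 = (-x-2)(-1) + (0)
The last nonzero remainder is the constant -1, so the polynomials are coprime and gcd = 1.

1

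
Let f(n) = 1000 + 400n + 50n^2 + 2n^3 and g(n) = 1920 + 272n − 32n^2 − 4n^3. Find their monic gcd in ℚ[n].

10 + n

By polynomial division,
  2n^3 + 50n^2 + 400n + 1000 = (−1/2)(−4n^3 − 32n^2 + 272n + 1920) + (34n^2 + 536n + 1960)
  −4n^3 − 32n^2 + 272n + 1920 = (−(2/17)n + 264/289)(34n^2 + 536n + 1960) + ((3744/289)n + 37440/289)
  34n^2 + 536n + 1960 = ((4913/1872)n + 14161/936)((3744/289)n + 37440/289) + (0)
Last nonzero remainder: (3744/289)n + 37440/289. Dividing through by 3744/289 gives the monic gcd n + 10.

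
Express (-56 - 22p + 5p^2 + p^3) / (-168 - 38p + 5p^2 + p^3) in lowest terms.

(-8 - 2p + p^2)/(-24 - 2p + p^2)

Repeated division with remainder:
  p^3 + 5p^2 - 22p - 56 = (p^3 + 5p^2 - 38p - 168) + (16p + 112)
  p^3 + 5p^2 - 38p - 168 = ((1/16)p^2 - (1/8)p - 3/2)(16p + 112) + (0)
Last nonzero remainder: 16p + 112. Dividing through by 16 gives the monic gcd p + 7.
Cancel p + 7 from numerator and denominator to get the reduced form.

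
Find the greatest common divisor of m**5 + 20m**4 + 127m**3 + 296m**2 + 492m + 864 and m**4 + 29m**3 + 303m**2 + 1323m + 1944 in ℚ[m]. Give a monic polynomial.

By polynomial division,
  m**5 + 20m**4 + 127m**3 + 296m**2 + 492m + 864 = (m - 9)(m**4 + 29m**3 + 303m**2 + 1323m + 1944) + (85m**3 + 1700m**2 + 10455m + 18360)
  m**4 + 29m**3 + 303m**2 + 1323m + 1944 = ((1/85)m + 9/85)(85m**3 + 1700m**2 + 10455m + 18360) + (0)
Last nonzero remainder: 85m**3 + 1700m**2 + 10455m + 18360. Dividing through by 85 gives the monic gcd m**3 + 20m**2 + 123m + 216.

m**3 + 20m**2 + 123m + 216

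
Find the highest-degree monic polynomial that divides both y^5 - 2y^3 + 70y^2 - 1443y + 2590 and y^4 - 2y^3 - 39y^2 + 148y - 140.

y^3 - 39y + 70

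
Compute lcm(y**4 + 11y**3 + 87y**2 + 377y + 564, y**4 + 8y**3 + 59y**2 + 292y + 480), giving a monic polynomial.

y**6 + 12y**5 + 138y**4 + 904y**3 + 4421y**2 + 15644y + 22560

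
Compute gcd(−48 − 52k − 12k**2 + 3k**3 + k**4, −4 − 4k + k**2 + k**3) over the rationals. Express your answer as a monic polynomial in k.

2 + k

Apply the Euclidean algorithm:
  k**4 + 3k**3 − 12k**2 − 52k − 48 = (k + 2)(k**3 + k**2 − 4k − 4) + (−10k**2 − 40k − 40)
  k**3 + k**2 − 4k − 4 = (−(1/10)k + 3/10)(−10k**2 − 40k − 40) + (4k + 8)
  −10k**2 − 40k − 40 = (−(5/2)k − 5)(4k + 8) + (0)
Last nonzero remainder: 4k + 8. Dividing through by 4 gives the monic gcd k + 2.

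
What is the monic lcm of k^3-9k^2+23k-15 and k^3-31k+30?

k^4-3k^3-31k^2+123k-90

Apply the Euclidean algorithm:
  k^3-9k^2+23k-15 = (k^3-31k+30) + (-9k^2+54k-45)
  k^3-31k+30 = (-(1/9)k-2/3)(-9k^2+54k-45) + (0)
Last nonzero remainder: -9k^2+54k-45. Dividing through by -9 gives the monic gcd k^2-6k+5.
Then lcm(f, g) = f·g / gcd(f, g); expanding and making the result monic gives the answer.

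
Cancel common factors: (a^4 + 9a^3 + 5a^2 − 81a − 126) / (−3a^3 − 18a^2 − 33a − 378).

(−a^3 − 2a^2 + 9a + 18)/(3a^2 − 3a + 54)

Apply the Euclidean algorithm:
  a^4 + 9a^3 + 5a^2 − 81a − 126 = (−(1/3)a − 1)(−3a^3 − 18a^2 − 33a − 378) + (−24a^2 − 240a − 504)
  −3a^3 − 18a^2 − 33a − 378 = ((1/8)a − 1/2)(−24a^2 − 240a − 504) + (−90a − 630)
  −24a^2 − 240a − 504 = ((4/15)a + 4/5)(−90a − 630) + (0)
Last nonzero remainder: −90a − 630. Dividing through by −90 gives the monic gcd a + 7.
Cancel a + 7 from numerator and denominator to get the reduced form.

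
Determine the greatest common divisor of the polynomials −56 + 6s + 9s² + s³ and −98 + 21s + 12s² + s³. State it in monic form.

−14 + 5s + s²

Euclidean algorithm in ℚ[s]:
  s³ + 9s² + 6s − 56 = (s³ + 12s² + 21s − 98) + (−3s² − 15s + 42)
  s³ + 12s² + 21s − 98 = (−(1/3)s − 7/3)(−3s² − 15s + 42) + (0)
Last nonzero remainder: −3s² − 15s + 42. Dividing through by −3 gives the monic gcd s² + 5s − 14.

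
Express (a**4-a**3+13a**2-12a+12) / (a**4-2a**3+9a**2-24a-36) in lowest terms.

(a**2-a+1)/(a**2-2a-3)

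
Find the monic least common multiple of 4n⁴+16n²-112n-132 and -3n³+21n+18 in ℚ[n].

n⁵+2n⁴+4n³-20n²-89n-66

Euclidean algorithm in ℚ[n]:
  4n⁴+16n²-112n-132 = (-(4/3)n)(-3n³+21n+18) + (44n²-88n-132)
  -3n³+21n+18 = (-(3/44)n-3/22)(44n²-88n-132) + (0)
Last nonzero remainder: 44n²-88n-132. Dividing through by 44 gives the monic gcd n²-2n-3.
Then lcm(f, g) = f·g / gcd(f, g); expanding and making the result monic gives the answer.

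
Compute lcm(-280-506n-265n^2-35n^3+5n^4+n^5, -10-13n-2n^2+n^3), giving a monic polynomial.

Euclidean algorithm in ℚ[n]:
  n^5+5n^4-35n^3-265n^2-506n-280 = (n^2+7n-8)(n^3-2n^2-13n-10) + (-180n^2-540n-360)
  n^3-2n^2-13n-10 = (-(1/180)n+1/36)(-180n^2-540n-360) + (0)
Last nonzero remainder: -180n^2-540n-360. Dividing through by -180 gives the monic gcd n^2+3n+2.
Then lcm(f, g) = f·g / gcd(f, g); expanding and making the result monic gives the answer.

1400+2250n+819n^2-90n^3-60n^4+n^6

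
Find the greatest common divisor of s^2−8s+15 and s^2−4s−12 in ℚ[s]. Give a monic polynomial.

Euclidean algorithm in ℚ[s]:
  s^2−8s+15 = (s^2−4s−12) + (−4s+27)
  s^2−4s−12 = (−(1/4)s−11/16)(−4s+27) + (105/16)
  −4s+27 = (−(64/105)s+144/35)(105/16) + (0)
The last nonzero remainder is the constant 105/16, so the polynomials are coprime and gcd = 1.

1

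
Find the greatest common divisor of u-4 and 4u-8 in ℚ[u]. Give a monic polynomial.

1

Apply the Euclidean algorithm:
  u-4 = (1/4)(4u-8) + (-2)
  4u-8 = (-2u+4)(-2) + (0)
The last nonzero remainder is the constant -2, so the polynomials are coprime and gcd = 1.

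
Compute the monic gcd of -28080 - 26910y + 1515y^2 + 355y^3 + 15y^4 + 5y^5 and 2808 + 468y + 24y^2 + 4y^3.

By polynomial division,
  5y^5 + 15y^4 + 355y^3 + 1515y^2 - 26910y - 28080 = ((5/4)y^2 - (15/4)y - 35)(4y^3 + 24y^2 + 468y + 2808) + (600y^2 + 70200)
  4y^3 + 24y^2 + 468y + 2808 = ((1/150)y + 1/25)(600y^2 + 70200) + (0)
Last nonzero remainder: 600y^2 + 70200. Dividing through by 600 gives the monic gcd y^2 + 117.

117 + y^2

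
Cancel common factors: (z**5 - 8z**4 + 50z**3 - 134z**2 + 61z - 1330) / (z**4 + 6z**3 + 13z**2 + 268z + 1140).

Euclidean algorithm in ℚ[z]:
  z**5 - 8z**4 + 50z**3 - 134z**2 + 61z - 1330 = (z - 14)(z**4 + 6z**3 + 13z**2 + 268z + 1140) + (121z**3 - 220z**2 + 2673z + 14630)
  z**4 + 6z**3 + 13z**2 + 268z + 1140 = ((1/121)z + 86/1331)(121z**3 - 220z**2 + 2673z + 14630) + ((620/121)z**2 - (3100/121)z + 23560/121)
  121z**3 - 220z**2 + 2673z + 14630 = ((14641/620)z + 9317/124)((620/121)z**2 - (3100/121)z + 23560/121) + (0)
Last nonzero remainder: (620/121)z**2 - (3100/121)z + 23560/121. Dividing through by 620/121 gives the monic gcd z**2 - 5z + 38.
Cancel z**2 - 5z + 38 from numerator and denominator to get the reduced form.

(z**3 - 3z**2 - 3z - 35)/(z**2 + 11z + 30)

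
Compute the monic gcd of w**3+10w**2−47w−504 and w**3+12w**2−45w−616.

Repeated division with remainder:
  w**3+10w**2−47w−504 = (w**3+12w**2−45w−616) + (−2w**2−2w+112)
  w**3+12w**2−45w−616 = (−(1/2)w−11/2)(−2w**2−2w+112) + (0)
Last nonzero remainder: −2w**2−2w+112. Dividing through by −2 gives the monic gcd w**2+w−56.

w**2+w−56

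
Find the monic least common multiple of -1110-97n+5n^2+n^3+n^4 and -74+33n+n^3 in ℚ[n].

Repeated division with remainder:
  n^4+n^3+5n^2-97n-1110 = (n+1)(n^3+33n-74) + (-28n^2-56n-1036)
  n^3+33n-74 = (-(1/28)n+1/14)(-28n^2-56n-1036) + (0)
Last nonzero remainder: -28n^2-56n-1036. Dividing through by -28 gives the monic gcd n^2+2n+37.
Then lcm(f, g) = f·g / gcd(f, g); expanding and making the result monic gives the answer.

2220-916n-107n^2+3n^3-n^4+n^5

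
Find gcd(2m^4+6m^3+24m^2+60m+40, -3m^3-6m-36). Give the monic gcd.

m+2

Repeated division with remainder:
  2m^4+6m^3+24m^2+60m+40 = (-(2/3)m-2)(-3m^3-6m-36) + (20m^2+24m-32)
  -3m^3-6m-36 = (-(3/20)m+9/50)(20m^2+24m-32) + (-(378/25)m-756/25)
  20m^2+24m-32 = (-(250/189)m+200/189)(-(378/25)m-756/25) + (0)
Last nonzero remainder: -(378/25)m-756/25. Dividing through by -378/25 gives the monic gcd m+2.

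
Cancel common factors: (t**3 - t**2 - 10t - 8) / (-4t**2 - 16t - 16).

By polynomial division,
  t**3 - t**2 - 10t - 8 = (-(1/4)t + 5/4)(-4t**2 - 16t - 16) + (6t + 12)
  -4t**2 - 16t - 16 = (-(2/3)t - 4/3)(6t + 12) + (0)
Last nonzero remainder: 6t + 12. Dividing through by 6 gives the monic gcd t + 2.
Cancel t + 2 from numerator and denominator to get the reduced form.

(-t**2 + 3t + 4)/(4t + 8)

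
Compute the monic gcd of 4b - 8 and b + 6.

Euclidean algorithm in ℚ[b]:
  4b - 8 = (4)(b + 6) + (-32)
  b + 6 = (-(1/32)b - 3/16)(-32) + (0)
The last nonzero remainder is the constant -32, so the polynomials are coprime and gcd = 1.

1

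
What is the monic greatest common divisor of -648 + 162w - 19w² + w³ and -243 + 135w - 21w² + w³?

-9 + w

Apply the Euclidean algorithm:
  w³ - 19w² + 162w - 648 = (w³ - 21w² + 135w - 243) + (2w² + 27w - 405)
  w³ - 21w² + 135w - 243 = ((1/2)w - 69/4)(2w² + 27w - 405) + ((3213/4)w - 28917/4)
  2w² + 27w - 405 = ((8/3213)w + 20/357)((3213/4)w - 28917/4) + (0)
Last nonzero remainder: (3213/4)w - 28917/4. Dividing through by 3213/4 gives the monic gcd w - 9.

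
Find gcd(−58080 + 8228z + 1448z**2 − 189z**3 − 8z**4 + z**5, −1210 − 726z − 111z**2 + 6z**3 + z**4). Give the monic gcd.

−121 + z**2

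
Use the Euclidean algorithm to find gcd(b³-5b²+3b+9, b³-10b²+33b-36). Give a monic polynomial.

Euclidean algorithm in ℚ[b]:
  b³-5b²+3b+9 = (b³-10b²+33b-36) + (5b²-30b+45)
  b³-10b²+33b-36 = ((1/5)b-4/5)(5b²-30b+45) + (0)
Last nonzero remainder: 5b²-30b+45. Dividing through by 5 gives the monic gcd b²-6b+9.

b²-6b+9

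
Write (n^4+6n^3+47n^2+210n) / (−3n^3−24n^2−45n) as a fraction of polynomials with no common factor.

(−n^2−n−42)/(3n+9)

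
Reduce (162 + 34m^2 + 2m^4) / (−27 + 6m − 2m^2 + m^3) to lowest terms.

Euclidean algorithm in ℚ[m]:
  2m^4 + 34m^2 + 162 = (2m + 4)(m^3 − 2m^2 + 6m − 27) + (30m^2 + 30m + 270)
  m^3 − 2m^2 + 6m − 27 = ((1/30)m − 1/10)(30m^2 + 30m + 270) + (0)
Last nonzero remainder: 30m^2 + 30m + 270. Dividing through by 30 gives the monic gcd m^2 + m + 9.
Cancel m^2 + m + 9 from numerator and denominator to get the reduced form.

(18 − 2m + 2m^2)/(−3 + m)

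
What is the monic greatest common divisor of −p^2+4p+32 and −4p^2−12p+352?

p−8

Euclidean algorithm in ℚ[p]:
  −p^2+4p+32 = (1/4)(−4p^2−12p+352) + (7p−56)
  −4p^2−12p+352 = (−(4/7)p−44/7)(7p−56) + (0)
Last nonzero remainder: 7p−56. Dividing through by 7 gives the monic gcd p−8.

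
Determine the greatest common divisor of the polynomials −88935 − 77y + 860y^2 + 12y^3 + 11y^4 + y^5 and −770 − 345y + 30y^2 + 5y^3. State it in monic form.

−77 + 4y + y^2

Repeated division with remainder:
  y^5 + 11y^4 + 12y^3 + 860y^2 − 77y − 88935 = ((1/5)y^2 + y + 51/5)(5y^3 + 30y^2 − 345y − 770) + (1053y^2 + 4212y − 81081)
  5y^3 + 30y^2 − 345y − 770 = ((5/1053)y + 10/1053)(1053y^2 + 4212y − 81081) + (0)
Last nonzero remainder: 1053y^2 + 4212y − 81081. Dividing through by 1053 gives the monic gcd y^2 + 4y − 77.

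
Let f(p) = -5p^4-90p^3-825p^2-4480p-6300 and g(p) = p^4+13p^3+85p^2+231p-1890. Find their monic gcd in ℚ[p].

p^3+16p^2+133p+630

Apply the Euclidean algorithm:
  -5p^4-90p^3-825p^2-4480p-6300 = (-5)(p^4+13p^3+85p^2+231p-1890) + (-25p^3-400p^2-3325p-15750)
  p^4+13p^3+85p^2+231p-1890 = (-(1/25)p+3/25)(-25p^3-400p^2-3325p-15750) + (0)
Last nonzero remainder: -25p^3-400p^2-3325p-15750. Dividing through by -25 gives the monic gcd p^3+16p^2+133p+630.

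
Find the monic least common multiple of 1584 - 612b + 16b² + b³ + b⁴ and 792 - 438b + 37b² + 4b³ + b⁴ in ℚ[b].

-4752 + 3420b - 660b² + 13b³ - 2b⁴ + b⁵

By polynomial division,
  b⁴ + b³ + 16b² - 612b + 1584 = (b⁴ + 4b³ + 37b² - 438b + 792) + (-3b³ - 21b² - 174b + 792)
  b⁴ + 4b³ + 37b² - 438b + 792 = (-(1/3)b + 1)(-3b³ - 21b² - 174b + 792) + (0)
Last nonzero remainder: -3b³ - 21b² - 174b + 792. Dividing through by -3 gives the monic gcd b³ + 7b² + 58b - 264.
Then lcm(f, g) = f·g / gcd(f, g); expanding and making the result monic gives the answer.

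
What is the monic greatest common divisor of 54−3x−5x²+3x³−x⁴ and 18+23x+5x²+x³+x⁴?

18+5x+x³

By polynomial division,
  −x⁴+3x³−5x²−3x+54 = (−1)(x⁴+x³+5x²+23x+18) + (4x³+20x+72)
  x⁴+x³+5x²+23x+18 = ((1/4)x+1/4)(4x³+20x+72) + (0)
Last nonzero remainder: 4x³+20x+72. Dividing through by 4 gives the monic gcd x³+5x+18.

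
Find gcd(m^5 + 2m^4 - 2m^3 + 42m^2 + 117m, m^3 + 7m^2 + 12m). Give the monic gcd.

Euclidean algorithm in ℚ[m]:
  m^5 + 2m^4 - 2m^3 + 42m^2 + 117m = (m^2 - 5m + 21)(m^3 + 7m^2 + 12m) + (-45m^2 - 135m)
  m^3 + 7m^2 + 12m = (-(1/45)m - 4/45)(-45m^2 - 135m) + (0)
Last nonzero remainder: -45m^2 - 135m. Dividing through by -45 gives the monic gcd m^2 + 3m.

m^2 + 3m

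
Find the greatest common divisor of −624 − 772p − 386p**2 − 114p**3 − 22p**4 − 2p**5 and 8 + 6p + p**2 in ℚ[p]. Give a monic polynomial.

By polynomial division,
  −2p**5 − 22p**4 − 114p**3 − 386p**2 − 772p − 624 = (−2p**3 − 10p**2 − 38p − 78)(p**2 + 6p + 8) + (0)
The last nonzero remainder p**2 + 6p + 8 is already monic.

8 + 6p + p**2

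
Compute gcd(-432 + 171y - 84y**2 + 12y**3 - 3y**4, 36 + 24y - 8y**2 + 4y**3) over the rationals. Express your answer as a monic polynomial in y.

9 - 3y + y**2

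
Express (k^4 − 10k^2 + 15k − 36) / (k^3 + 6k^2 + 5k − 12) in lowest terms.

(k^3 − 4k^2 + 6k − 9)/(k^2 + 2k − 3)

Apply the Euclidean algorithm:
  k^4 − 10k^2 + 15k − 36 = (k − 6)(k^3 + 6k^2 + 5k − 12) + (21k^2 + 57k − 108)
  k^3 + 6k^2 + 5k − 12 = ((1/21)k + 23/147)(21k^2 + 57k − 108) + ((60/49)k + 240/49)
  21k^2 + 57k − 108 = ((343/20)k − 441/20)((60/49)k + 240/49) + (0)
Last nonzero remainder: (60/49)k + 240/49. Dividing through by 60/49 gives the monic gcd k + 4.
Cancel k + 4 from numerator and denominator to get the reduced form.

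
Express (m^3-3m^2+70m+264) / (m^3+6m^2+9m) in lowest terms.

(m^2-6m+88)/(m^2+3m)

Repeated division with remainder:
  m^3-3m^2+70m+264 = (m^3+6m^2+9m) + (-9m^2+61m+264)
  m^3+6m^2+9m = (-(1/9)m-115/81)(-9m^2+61m+264) + ((10120/81)m+10120/27)
  -9m^2+61m+264 = (-(729/10120)m+81/115)((10120/81)m+10120/27) + (0)
Last nonzero remainder: (10120/81)m+10120/27. Dividing through by 10120/81 gives the monic gcd m+3.
Cancel m+3 from numerator and denominator to get the reduced form.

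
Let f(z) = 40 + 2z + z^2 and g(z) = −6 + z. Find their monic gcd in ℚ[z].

1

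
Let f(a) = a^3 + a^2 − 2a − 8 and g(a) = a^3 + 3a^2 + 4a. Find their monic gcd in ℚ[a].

Repeated division with remainder:
  a^3 + a^2 − 2a − 8 = (a^3 + 3a^2 + 4a) + (−2a^2 − 6a − 8)
  a^3 + 3a^2 + 4a = (−(1/2)a)(−2a^2 − 6a − 8) + (0)
Last nonzero remainder: −2a^2 − 6a − 8. Dividing through by −2 gives the monic gcd a^2 + 3a + 4.

a^2 + 3a + 4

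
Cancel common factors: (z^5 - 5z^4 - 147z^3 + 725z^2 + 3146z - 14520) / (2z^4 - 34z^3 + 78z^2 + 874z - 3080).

(z^2 + 5z - 66)/(2z - 14)

Apply the Euclidean algorithm:
  z^5 - 5z^4 - 147z^3 + 725z^2 + 3146z - 14520 = ((1/2)z + 6)(2z^4 - 34z^3 + 78z^2 + 874z - 3080) + (18z^3 - 180z^2 - 558z + 3960)
  2z^4 - 34z^3 + 78z^2 + 874z - 3080 = ((1/9)z - 7/9)(18z^3 - 180z^2 - 558z + 3960) + (0)
Last nonzero remainder: 18z^3 - 180z^2 - 558z + 3960. Dividing through by 18 gives the monic gcd z^3 - 10z^2 - 31z + 220.
Cancel z^3 - 10z^2 - 31z + 220 from numerator and denominator to get the reduced form.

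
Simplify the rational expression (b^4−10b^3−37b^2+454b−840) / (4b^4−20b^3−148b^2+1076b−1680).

(b−10)/(4b−20)

Repeated division with remainder:
  b^4−10b^3−37b^2+454b−840 = (1/4)(4b^4−20b^3−148b^2+1076b−1680) + (−5b^3+185b−420)
  4b^4−20b^3−148b^2+1076b−1680 = (−(4/5)b+4)(−5b^3+185b−420) + (0)
Last nonzero remainder: −5b^3+185b−420. Dividing through by −5 gives the monic gcd b^3−37b+84.
Cancel b^3−37b+84 from numerator and denominator to get the reduced form.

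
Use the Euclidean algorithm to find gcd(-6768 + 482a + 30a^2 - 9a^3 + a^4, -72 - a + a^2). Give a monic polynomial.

Repeated division with remainder:
  a^4 - 9a^3 + 30a^2 + 482a - 6768 = (a^2 - 8a + 94)(a^2 - a - 72) + (0)
The last nonzero remainder a^2 - a - 72 is already monic.

-72 - a + a^2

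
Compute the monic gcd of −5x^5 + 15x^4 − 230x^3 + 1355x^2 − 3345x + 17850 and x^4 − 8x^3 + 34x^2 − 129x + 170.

x^3 − 6x^2 + 22x − 85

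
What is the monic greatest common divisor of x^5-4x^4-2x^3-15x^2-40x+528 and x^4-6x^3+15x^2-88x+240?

Apply the Euclidean algorithm:
  x^5-4x^4-2x^3-15x^2-40x+528 = (x+2)(x^4-6x^3+15x^2-88x+240) + (-5x^3+43x^2-104x+48)
  x^4-6x^3+15x^2-88x+240 = (-(1/5)x-13/25)(-5x^3+43x^2-104x+48) + ((414/25)x^2-(3312/25)x+6624/25)
  -5x^3+43x^2-104x+48 = (-(125/414)x+25/138)((414/25)x^2-(3312/25)x+6624/25) + (0)
Last nonzero remainder: (414/25)x^2-(3312/25)x+6624/25. Dividing through by 414/25 gives the monic gcd x^2-8x+16.

x^2-8x+16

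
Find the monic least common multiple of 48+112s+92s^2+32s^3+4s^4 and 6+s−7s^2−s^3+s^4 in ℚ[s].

36+36s−31s^2−40s^3−6s^4+4s^5+s^6

Repeated division with remainder:
  4s^4+32s^3+92s^2+112s+48 = (4)(s^4−s^3−7s^2+s+6) + (36s^3+120s^2+108s+24)
  s^4−s^3−7s^2+s+6 = ((1/36)s−13/108)(36s^3+120s^2+108s+24) + ((40/9)s^2+(40/3)s+80/9)
  36s^3+120s^2+108s+24 = ((81/10)s+27/10)((40/9)s^2+(40/3)s+80/9) + (0)
Last nonzero remainder: (40/9)s^2+(40/3)s+80/9. Dividing through by 40/9 gives the monic gcd s^2+3s+2.
Then lcm(f, g) = f·g / gcd(f, g); expanding and making the result monic gives the answer.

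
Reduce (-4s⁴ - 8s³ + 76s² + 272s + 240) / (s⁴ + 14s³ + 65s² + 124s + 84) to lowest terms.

By polynomial division,
  -4s⁴ - 8s³ + 76s² + 272s + 240 = (-4)(s⁴ + 14s³ + 65s² + 124s + 84) + (48s³ + 336s² + 768s + 576)
  s⁴ + 14s³ + 65s² + 124s + 84 = ((1/48)s + 7/48)(48s³ + 336s² + 768s + 576) + (0)
Last nonzero remainder: 48s³ + 336s² + 768s + 576. Dividing through by 48 gives the monic gcd s³ + 7s² + 16s + 12.
Cancel s³ + 7s² + 16s + 12 from numerator and denominator to get the reduced form.

(-4s + 20)/(s + 7)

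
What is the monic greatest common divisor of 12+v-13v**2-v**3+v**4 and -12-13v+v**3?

Repeated division with remainder:
  v**4-v**3-13v**2+v+12 = (v-1)(v**3-13v-12) + (0)
The last nonzero remainder v**3-13v-12 is already monic.

-12-13v+v**3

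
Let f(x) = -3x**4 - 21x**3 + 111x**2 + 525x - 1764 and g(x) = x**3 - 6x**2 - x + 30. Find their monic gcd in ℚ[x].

x - 3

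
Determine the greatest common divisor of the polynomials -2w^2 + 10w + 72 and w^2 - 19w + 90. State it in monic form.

w - 9

Apply the Euclidean algorithm:
  -2w^2 + 10w + 72 = (-2)(w^2 - 19w + 90) + (-28w + 252)
  w^2 - 19w + 90 = (-(1/28)w + 5/14)(-28w + 252) + (0)
Last nonzero remainder: -28w + 252. Dividing through by -28 gives the monic gcd w - 9.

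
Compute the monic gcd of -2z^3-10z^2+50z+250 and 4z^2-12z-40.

z-5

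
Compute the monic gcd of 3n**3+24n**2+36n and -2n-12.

n+6

Euclidean algorithm in ℚ[n]:
  3n**3+24n**2+36n = (-(3/2)n**2-3n)(-2n-12) + (0)
Last nonzero remainder: -2n-12. Dividing through by -2 gives the monic gcd n+6.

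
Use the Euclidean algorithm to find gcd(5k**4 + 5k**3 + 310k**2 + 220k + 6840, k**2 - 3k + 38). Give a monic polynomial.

k**2 - 3k + 38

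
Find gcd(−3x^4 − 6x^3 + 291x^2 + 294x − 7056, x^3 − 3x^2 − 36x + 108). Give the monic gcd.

x − 6

Repeated division with remainder:
  −3x^4 − 6x^3 + 291x^2 + 294x − 7056 = (−3x − 15)(x^3 − 3x^2 − 36x + 108) + (138x^2 + 78x − 5436)
  x^3 − 3x^2 − 36x + 108 = ((1/138)x − 41/1587)(138x^2 + 78x − 5436) + ((2860/529)x − 17160/529)
  138x^2 + 78x − 5436 = ((36501/1430)x + 239637/1430)((2860/529)x − 17160/529) + (0)
Last nonzero remainder: (2860/529)x − 17160/529. Dividing through by 2860/529 gives the monic gcd x − 6.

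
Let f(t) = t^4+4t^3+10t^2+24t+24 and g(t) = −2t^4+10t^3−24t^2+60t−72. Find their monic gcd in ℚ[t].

t^2+6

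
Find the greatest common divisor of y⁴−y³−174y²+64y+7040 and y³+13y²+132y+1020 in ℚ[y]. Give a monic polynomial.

Repeated division with remainder:
  y⁴−y³−174y²+64y+7040 = (y−14)(y³+13y²+132y+1020) + (−124y²+892y+21320)
  y³+13y²+132y+1020 = (−(1/124)y−313/1922)(−124y²+892y+21320) + ((431680/961)y+4316800/961)
  −124y²+892y+21320 = (−(29791/107920)y+512213/107920)((431680/961)y+4316800/961) + (0)
Last nonzero remainder: (431680/961)y+4316800/961. Dividing through by 431680/961 gives the monic gcd y+10.

y+10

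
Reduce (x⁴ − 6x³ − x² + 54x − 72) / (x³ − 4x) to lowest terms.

(x³ − 4x² − 9x + 36)/(x² + 2x)

Euclidean algorithm in ℚ[x]:
  x⁴ − 6x³ − x² + 54x − 72 = (x − 6)(x³ − 4x) + (3x² + 30x − 72)
  x³ − 4x = ((1/3)x − 10/3)(3x² + 30x − 72) + (120x − 240)
  3x² + 30x − 72 = ((1/40)x + 3/10)(120x − 240) + (0)
Last nonzero remainder: 120x − 240. Dividing through by 120 gives the monic gcd x − 2.
Cancel x − 2 from numerator and denominator to get the reduced form.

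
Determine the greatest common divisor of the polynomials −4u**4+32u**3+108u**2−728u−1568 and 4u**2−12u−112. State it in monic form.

u**2−3u−28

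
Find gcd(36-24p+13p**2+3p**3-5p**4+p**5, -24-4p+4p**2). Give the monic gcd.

Repeated division with remainder:
  p**5-5p**4+3p**3+13p**2-24p+36 = ((1/4)p**3-p**2+(5/4)p-3/2)(4p**2-4p-24) + (0)
Last nonzero remainder: 4p**2-4p-24. Dividing through by 4 gives the monic gcd p**2-p-6.

-6-p+p**2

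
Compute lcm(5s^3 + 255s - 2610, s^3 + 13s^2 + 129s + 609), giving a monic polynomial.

s^4 + 7s^3 + 51s^2 - 165s - 3654

Apply the Euclidean algorithm:
  5s^3 + 255s - 2610 = (5)(s^3 + 13s^2 + 129s + 609) + (-65s^2 - 390s - 5655)
  s^3 + 13s^2 + 129s + 609 = (-(1/65)s - 7/65)(-65s^2 - 390s - 5655) + (0)
Last nonzero remainder: -65s^2 - 390s - 5655. Dividing through by -65 gives the monic gcd s^2 + 6s + 87.
Then lcm(f, g) = f·g / gcd(f, g); expanding and making the result monic gives the answer.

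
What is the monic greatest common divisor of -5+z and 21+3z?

Apply the Euclidean algorithm:
  z-5 = (1/3)(3z+21) + (-12)
  3z+21 = (-(1/4)z-7/4)(-12) + (0)
The last nonzero remainder is the constant -12, so the polynomials are coprime and gcd = 1.

1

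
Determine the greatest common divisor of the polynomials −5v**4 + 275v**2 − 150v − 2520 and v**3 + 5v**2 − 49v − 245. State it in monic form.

Repeated division with remainder:
  −5v**4 + 275v**2 − 150v − 2520 = (−5v + 25)(v**3 + 5v**2 − 49v − 245) + (−95v**2 − 150v + 3605)
  v**3 + 5v**2 − 49v − 245 = (−(1/95)v − 13/361)(−95v**2 − 150v + 3605) + (−(5940/361)v − 41580/361)
  −95v**2 − 150v + 3605 = ((6859/1188)v − 37183/1188)(−(5940/361)v − 41580/361) + (0)
Last nonzero remainder: −(5940/361)v − 41580/361. Dividing through by −5940/361 gives the monic gcd v + 7.

v + 7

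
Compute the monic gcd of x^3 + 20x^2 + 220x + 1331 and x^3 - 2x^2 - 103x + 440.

x + 11

Apply the Euclidean algorithm:
  x^3 + 20x^2 + 220x + 1331 = (x^3 - 2x^2 - 103x + 440) + (22x^2 + 323x + 891)
  x^3 - 2x^2 - 103x + 440 = ((1/22)x - 367/484)(22x^2 + 323x + 891) + ((49087/484)x + 49087/44)
  22x^2 + 323x + 891 = ((10648/49087)x + 39204/49087)((49087/484)x + 49087/44) + (0)
Last nonzero remainder: (49087/484)x + 49087/44. Dividing through by 49087/484 gives the monic gcd x + 11.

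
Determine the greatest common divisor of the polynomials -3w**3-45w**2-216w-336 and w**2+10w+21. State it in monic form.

Apply the Euclidean algorithm:
  -3w**3-45w**2-216w-336 = (-3w-15)(w**2+10w+21) + (-3w-21)
  w**2+10w+21 = (-(1/3)w-1)(-3w-21) + (0)
Last nonzero remainder: -3w-21. Dividing through by -3 gives the monic gcd w+7.

w+7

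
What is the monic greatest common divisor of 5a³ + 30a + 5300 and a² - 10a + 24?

1

By polynomial division,
  5a³ + 30a + 5300 = (5a + 50)(a² - 10a + 24) + (410a + 4100)
  a² - 10a + 24 = ((1/410)a - 2/41)(410a + 4100) + (224)
  410a + 4100 = ((205/112)a + 1025/56)(224) + (0)
The last nonzero remainder is the constant 224, so the polynomials are coprime and gcd = 1.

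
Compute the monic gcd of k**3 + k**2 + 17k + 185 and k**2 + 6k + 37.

By polynomial division,
  k**3 + k**2 + 17k + 185 = (k - 5)(k**2 + 6k + 37) + (10k + 370)
  k**2 + 6k + 37 = ((1/10)k - 31/10)(10k + 370) + (1184)
  10k + 370 = ((5/592)k + 5/16)(1184) + (0)
The last nonzero remainder is the constant 1184, so the polynomials are coprime and gcd = 1.

1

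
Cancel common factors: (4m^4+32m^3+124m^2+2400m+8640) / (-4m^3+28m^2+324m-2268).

(-m^3+m^2-40m-240)/(m^2-16m+63)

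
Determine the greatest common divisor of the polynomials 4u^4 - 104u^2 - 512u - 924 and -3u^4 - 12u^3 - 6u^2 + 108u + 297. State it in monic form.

By polynomial division,
  4u^4 - 104u^2 - 512u - 924 = (-4/3)(-3u^4 - 12u^3 - 6u^2 + 108u + 297) + (-16u^3 - 112u^2 - 368u - 528)
  -3u^4 - 12u^3 - 6u^2 + 108u + 297 = ((3/16)u - 9/16)(-16u^3 - 112u^2 - 368u - 528) + (0)
Last nonzero remainder: -16u^3 - 112u^2 - 368u - 528. Dividing through by -16 gives the monic gcd u^3 + 7u^2 + 23u + 33.

u^3 + 7u^2 + 23u + 33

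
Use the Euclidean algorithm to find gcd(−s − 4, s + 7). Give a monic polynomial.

By polynomial division,
  −s − 4 = (−1)(s + 7) + (3)
  s + 7 = ((1/3)s + 7/3)(3) + (0)
The last nonzero remainder is the constant 3, so the polynomials are coprime and gcd = 1.

1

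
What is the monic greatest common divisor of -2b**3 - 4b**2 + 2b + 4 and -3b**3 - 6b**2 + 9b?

Euclidean algorithm in ℚ[b]:
  -2b**3 - 4b**2 + 2b + 4 = (2/3)(-3b**3 - 6b**2 + 9b) + (-4b + 4)
  -3b**3 - 6b**2 + 9b = ((3/4)b**2 + (9/4)b)(-4b + 4) + (0)
Last nonzero remainder: -4b + 4. Dividing through by -4 gives the monic gcd b - 1.

b - 1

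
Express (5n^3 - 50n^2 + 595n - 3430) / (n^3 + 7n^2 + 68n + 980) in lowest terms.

(5n - 35)/(n + 10)

Repeated division with remainder:
  5n^3 - 50n^2 + 595n - 3430 = (5)(n^3 + 7n^2 + 68n + 980) + (-85n^2 + 255n - 8330)
  n^3 + 7n^2 + 68n + 980 = (-(1/85)n - 2/17)(-85n^2 + 255n - 8330) + (0)
Last nonzero remainder: -85n^2 + 255n - 8330. Dividing through by -85 gives the monic gcd n^2 - 3n + 98.
Cancel n^2 - 3n + 98 from numerator and denominator to get the reduced form.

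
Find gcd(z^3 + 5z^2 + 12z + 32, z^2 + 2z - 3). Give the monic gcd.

Euclidean algorithm in ℚ[z]:
  z^3 + 5z^2 + 12z + 32 = (z + 3)(z^2 + 2z - 3) + (9z + 41)
  z^2 + 2z - 3 = ((1/9)z - 23/81)(9z + 41) + (700/81)
  9z + 41 = ((729/700)z + 3321/700)(700/81) + (0)
The last nonzero remainder is the constant 700/81, so the polynomials are coprime and gcd = 1.

1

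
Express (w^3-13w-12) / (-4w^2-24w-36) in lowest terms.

Apply the Euclidean algorithm:
  w^3-13w-12 = (-(1/4)w+3/2)(-4w^2-24w-36) + (14w+42)
  -4w^2-24w-36 = (-(2/7)w-6/7)(14w+42) + (0)
Last nonzero remainder: 14w+42. Dividing through by 14 gives the monic gcd w+3.
Cancel w+3 from numerator and denominator to get the reduced form.

(-w^2+3w+4)/(4w+12)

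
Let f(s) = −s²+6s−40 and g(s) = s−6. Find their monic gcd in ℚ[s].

1

By polynomial division,
  −s²+6s−40 = (−s)(s−6) + (−40)
  s−6 = (−(1/40)s+3/20)(−40) + (0)
The last nonzero remainder is the constant −40, so the polynomials are coprime and gcd = 1.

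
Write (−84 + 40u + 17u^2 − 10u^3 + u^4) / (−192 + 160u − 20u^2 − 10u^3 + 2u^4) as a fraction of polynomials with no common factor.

By polynomial division,
  u^4 − 10u^3 + 17u^2 + 40u − 84 = (1/2)(2u^4 − 10u^3 − 20u^2 + 160u − 192) + (−5u^3 + 27u^2 − 40u + 12)
  2u^4 − 10u^3 − 20u^2 + 160u − 192 = (−(2/5)u − 4/25)(−5u^3 + 27u^2 − 40u + 12) + (−(792/25)u^2 + (792/5)u − 4752/25)
  −5u^3 + 27u^2 − 40u + 12 = ((125/792)u − 25/396)(−(792/25)u^2 + (792/5)u − 4752/25) + (0)
Last nonzero remainder: −(792/25)u^2 + (792/5)u − 4752/25. Dividing through by −792/25 gives the monic gcd u^2 − 5u + 6.
Cancel u^2 − 5u + 6 from numerator and denominator to get the reduced form.

(−14 − 5u + u^2)/(−32 + 2u^2)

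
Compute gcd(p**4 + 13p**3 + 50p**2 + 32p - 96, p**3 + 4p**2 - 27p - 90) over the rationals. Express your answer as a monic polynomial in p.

By polynomial division,
  p**4 + 13p**3 + 50p**2 + 32p - 96 = (p + 9)(p**3 + 4p**2 - 27p - 90) + (41p**2 + 365p + 714)
  p**3 + 4p**2 - 27p - 90 = ((1/41)p - 201/1681)(41p**2 + 365p + 714) + (-(1296/1681)p - 7776/1681)
  41p**2 + 365p + 714 = (-(68921/1296)p - 200039/1296)(-(1296/1681)p - 7776/1681) + (0)
Last nonzero remainder: -(1296/1681)p - 7776/1681. Dividing through by -1296/1681 gives the monic gcd p + 6.

p + 6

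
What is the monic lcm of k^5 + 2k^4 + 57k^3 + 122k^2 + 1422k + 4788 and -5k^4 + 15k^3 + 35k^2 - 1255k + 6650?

k^7 + 4k^6 + 26k^5 + 166k^4 - 329k^3 + 3362k^2 - 40194k - 167580

Apply the Euclidean algorithm:
  k^5 + 2k^4 + 57k^3 + 122k^2 + 1422k + 4788 = (-(1/5)k - 1)(-5k^4 + 15k^3 + 35k^2 - 1255k + 6650) + (79k^3 - 94k^2 + 1497k + 11438)
  -5k^4 + 15k^3 + 35k^2 - 1255k + 6650 = (-(5/79)k + 715/6241)(79k^3 - 94k^2 + 1497k + 11438) + ((876960/6241)k^2 - (4384800/6241)k + 33324480/6241)
  79k^3 - 94k^2 + 1497k + 11438 = ((493039/876960)k + 268363/125280)((876960/6241)k^2 - (4384800/6241)k + 33324480/6241) + (0)
Last nonzero remainder: (876960/6241)k^2 - (4384800/6241)k + 33324480/6241. Dividing through by 876960/6241 gives the monic gcd k^2 - 5k + 38.
Then lcm(f, g) = f·g / gcd(f, g); expanding and making the result monic gives the answer.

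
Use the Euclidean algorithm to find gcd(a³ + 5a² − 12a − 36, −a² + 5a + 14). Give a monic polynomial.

a + 2

Repeated division with remainder:
  a³ + 5a² − 12a − 36 = (−a − 10)(−a² + 5a + 14) + (52a + 104)
  −a² + 5a + 14 = (−(1/52)a + 7/52)(52a + 104) + (0)
Last nonzero remainder: 52a + 104. Dividing through by 52 gives the monic gcd a + 2.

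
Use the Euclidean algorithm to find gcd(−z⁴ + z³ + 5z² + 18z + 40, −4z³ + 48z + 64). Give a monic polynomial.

z² − 2z − 8

Euclidean algorithm in ℚ[z]:
  −z⁴ + z³ + 5z² + 18z + 40 = ((1/4)z − 1/4)(−4z³ + 48z + 64) + (−7z² + 14z + 56)
  −4z³ + 48z + 64 = ((4/7)z + 8/7)(−7z² + 14z + 56) + (0)
Last nonzero remainder: −7z² + 14z + 56. Dividing through by −7 gives the monic gcd z² − 2z − 8.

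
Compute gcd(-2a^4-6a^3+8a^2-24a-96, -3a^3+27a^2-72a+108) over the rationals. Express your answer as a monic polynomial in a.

By polynomial division,
  -2a^4-6a^3+8a^2-24a-96 = ((2/3)a+8)(-3a^3+27a^2-72a+108) + (-160a^2+480a-960)
  -3a^3+27a^2-72a+108 = ((3/160)a-9/80)(-160a^2+480a-960) + (0)
Last nonzero remainder: -160a^2+480a-960. Dividing through by -160 gives the monic gcd a^2-3a+6.

a^2-3a+6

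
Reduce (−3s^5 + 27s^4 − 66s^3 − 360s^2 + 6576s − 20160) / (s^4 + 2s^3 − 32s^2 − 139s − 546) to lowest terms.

By polynomial division,
  −3s^5 + 27s^4 − 66s^3 − 360s^2 + 6576s − 20160 = (−3s + 33)(s^4 + 2s^3 − 32s^2 − 139s − 546) + (−228s^3 + 279s^2 + 9525s − 2142)
  s^4 + 2s^3 − 32s^2 − 139s − 546 = (−(1/228)s − 245/17328)(−228s^3 + 279s^2 + 9525s − 2142) + ((79253/5776)s^2 − (79253/5776)s − 1664313/2888)
  −228s^3 + 279s^2 + 9525s − 2142 = (−(1316928/79253)s + 294576/79253)((79253/5776)s^2 − (79253/5776)s − 1664313/2888) + (0)
Last nonzero remainder: (79253/5776)s^2 − (79253/5776)s − 1664313/2888. Dividing through by 79253/5776 gives the monic gcd s^2 − s − 42.
Cancel s^2 − s − 42 from numerator and denominator to get the reduced form.

(−3s^3 + 24s^2 − 168s + 480)/(s^2 + 3s + 13)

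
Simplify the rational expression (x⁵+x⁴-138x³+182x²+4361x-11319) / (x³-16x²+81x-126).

(x³+11x²-49x-539)/(x-6)

Repeated division with remainder:
  x⁵+x⁴-138x³+182x²+4361x-11319 = (x²+17x+53)(x³-16x²+81x-126) + (-221x²+2210x-4641)
  x³-16x²+81x-126 = (-(1/221)x+6/221)(-221x²+2210x-4641) + (0)
Last nonzero remainder: -221x²+2210x-4641. Dividing through by -221 gives the monic gcd x²-10x+21.
Cancel x²-10x+21 from numerator and denominator to get the reduced form.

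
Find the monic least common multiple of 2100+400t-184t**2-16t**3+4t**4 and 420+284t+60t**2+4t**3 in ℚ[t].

Repeated division with remainder:
  4t**4-16t**3-184t**2+400t+2100 = (t-19)(4t**3+60t**2+284t+420) + (672t**2+5376t+10080)
  4t**3+60t**2+284t+420 = ((1/168)t+1/24)(672t**2+5376t+10080) + (0)
Last nonzero remainder: 672t**2+5376t+10080. Dividing through by 672 gives the monic gcd t**2+8t+15.
Then lcm(f, g) = f·g / gcd(f, g); expanding and making the result monic gives the answer.

3675+1225t-222t**2-74t**3+3t**4+t**5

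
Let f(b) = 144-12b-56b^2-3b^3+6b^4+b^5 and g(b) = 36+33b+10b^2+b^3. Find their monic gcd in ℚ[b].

Euclidean algorithm in ℚ[b]:
  b^5+6b^4-3b^3-56b^2-12b+144 = (b^2-4b+4)(b^3+10b^2+33b+36) + (0)
The last nonzero remainder b^3+10b^2+33b+36 is already monic.

36+33b+10b^2+b^3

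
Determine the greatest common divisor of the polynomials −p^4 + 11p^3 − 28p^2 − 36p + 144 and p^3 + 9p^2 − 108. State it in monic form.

p − 3

Repeated division with remainder:
  −p^4 + 11p^3 − 28p^2 − 36p + 144 = (−p + 20)(p^3 + 9p^2 − 108) + (−208p^2 − 144p + 2304)
  p^3 + 9p^2 − 108 = (−(1/208)p − 27/676)(−208p^2 − 144p + 2304) + ((900/169)p − 2700/169)
  −208p^2 − 144p + 2304 = (−(8788/225)p − 10816/75)((900/169)p − 2700/169) + (0)
Last nonzero remainder: (900/169)p − 2700/169. Dividing through by 900/169 gives the monic gcd p − 3.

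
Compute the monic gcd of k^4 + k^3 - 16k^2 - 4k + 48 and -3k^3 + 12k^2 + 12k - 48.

Euclidean algorithm in ℚ[k]:
  k^4 + k^3 - 16k^2 - 4k + 48 = (-(1/3)k - 5/3)(-3k^3 + 12k^2 + 12k - 48) + (8k^2 - 32)
  -3k^3 + 12k^2 + 12k - 48 = (-(3/8)k + 3/2)(8k^2 - 32) + (0)
Last nonzero remainder: 8k^2 - 32. Dividing through by 8 gives the monic gcd k^2 - 4.

k^2 - 4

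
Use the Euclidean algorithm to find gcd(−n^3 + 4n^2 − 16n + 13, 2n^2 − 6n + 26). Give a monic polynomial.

n^2 − 3n + 13

By polynomial division,
  −n^3 + 4n^2 − 16n + 13 = (−(1/2)n + 1/2)(2n^2 − 6n + 26) + (0)
Last nonzero remainder: 2n^2 − 6n + 26. Dividing through by 2 gives the monic gcd n^2 − 3n + 13.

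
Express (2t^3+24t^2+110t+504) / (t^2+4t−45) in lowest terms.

Apply the Euclidean algorithm:
  2t^3+24t^2+110t+504 = (2t+16)(t^2+4t−45) + (136t+1224)
  t^2+4t−45 = ((1/136)t−5/136)(136t+1224) + (0)
Last nonzero remainder: 136t+1224. Dividing through by 136 gives the monic gcd t+9.
Cancel t+9 from numerator and denominator to get the reduced form.

(2t^2+6t+56)/(t−5)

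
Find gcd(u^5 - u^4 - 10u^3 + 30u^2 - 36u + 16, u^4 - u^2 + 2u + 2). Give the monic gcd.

u^2 - 2u + 2

Repeated division with remainder:
  u^5 - u^4 - 10u^3 + 30u^2 - 36u + 16 = (u - 1)(u^4 - u^2 + 2u + 2) + (-9u^3 + 27u^2 - 36u + 18)
  u^4 - u^2 + 2u + 2 = (-(1/9)u - 1/3)(-9u^3 + 27u^2 - 36u + 18) + (4u^2 - 8u + 8)
  -9u^3 + 27u^2 - 36u + 18 = (-(9/4)u + 9/4)(4u^2 - 8u + 8) + (0)
Last nonzero remainder: 4u^2 - 8u + 8. Dividing through by 4 gives the monic gcd u^2 - 2u + 2.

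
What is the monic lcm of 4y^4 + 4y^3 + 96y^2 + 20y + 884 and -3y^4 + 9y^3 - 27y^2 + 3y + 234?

y^6 + 17y^4 - 25y^3 + 72y^2 - 251y - 1326

Apply the Euclidean algorithm:
  4y^4 + 4y^3 + 96y^2 + 20y + 884 = (-4/3)(-3y^4 + 9y^3 - 27y^2 + 3y + 234) + (16y^3 + 60y^2 + 24y + 1196)
  -3y^4 + 9y^3 - 27y^2 + 3y + 234 = (-(3/16)y + 81/64)(16y^3 + 60y^2 + 24y + 1196) + (-(1575/16)y^2 + (1575/8)y - 20475/16)
  16y^3 + 60y^2 + 24y + 1196 = (-(256/1575)y - 1472/1575)(-(1575/16)y^2 + (1575/8)y - 20475/16) + (0)
Last nonzero remainder: -(1575/16)y^2 + (1575/8)y - 20475/16. Dividing through by -1575/16 gives the monic gcd y^2 - 2y + 13.
Then lcm(f, g) = f·g / gcd(f, g); expanding and making the result monic gives the answer.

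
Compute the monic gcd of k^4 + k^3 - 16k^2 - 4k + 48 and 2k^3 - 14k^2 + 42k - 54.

Repeated division with remainder:
  k^4 + k^3 - 16k^2 - 4k + 48 = ((1/2)k + 4)(2k^3 - 14k^2 + 42k - 54) + (19k^2 - 145k + 264)
  2k^3 - 14k^2 + 42k - 54 = ((2/19)k + 24/361)(19k^2 - 145k + 264) + ((8610/361)k - 25830/361)
  19k^2 - 145k + 264 = ((6859/8610)k - 15884/4305)((8610/361)k - 25830/361) + (0)
Last nonzero remainder: (8610/361)k - 25830/361. Dividing through by 8610/361 gives the monic gcd k - 3.

k - 3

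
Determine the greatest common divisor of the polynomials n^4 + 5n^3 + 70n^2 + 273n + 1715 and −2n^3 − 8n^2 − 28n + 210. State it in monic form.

Repeated division with remainder:
  n^4 + 5n^3 + 70n^2 + 273n + 1715 = (−(1/2)n − 1/2)(−2n^3 − 8n^2 − 28n + 210) + (52n^2 + 364n + 1820)
  −2n^3 − 8n^2 − 28n + 210 = (−(1/26)n + 3/26)(52n^2 + 364n + 1820) + (0)
Last nonzero remainder: 52n^2 + 364n + 1820. Dividing through by 52 gives the monic gcd n^2 + 7n + 35.

n^2 + 7n + 35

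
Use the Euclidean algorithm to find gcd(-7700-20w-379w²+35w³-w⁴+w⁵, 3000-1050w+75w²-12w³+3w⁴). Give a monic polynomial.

50+5w+w²

Repeated division with remainder:
  w⁵-w⁴+35w³-379w²-20w-7700 = ((1/3)w+1)(3w⁴-12w³+75w²-1050w+3000) + (22w³-104w²+30w-10700)
  3w⁴-12w³+75w²-1050w+3000 = ((3/22)w+12/121)(22w³-104w²+30w-10700) + ((9828/121)w²+(49140/121)w+491400/121)
  22w³-104w²+30w-10700 = ((1331/4914)w-12947/4914)((9828/121)w²+(49140/121)w+491400/121) + (0)
Last nonzero remainder: (9828/121)w²+(49140/121)w+491400/121. Dividing through by 9828/121 gives the monic gcd w²+5w+50.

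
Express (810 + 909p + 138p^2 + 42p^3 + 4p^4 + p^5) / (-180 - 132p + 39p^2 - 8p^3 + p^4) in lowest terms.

(27 + 6p + p^2)/(-6 + p)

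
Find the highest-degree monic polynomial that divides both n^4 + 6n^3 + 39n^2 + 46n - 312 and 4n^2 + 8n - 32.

n^2 + 2n - 8

Euclidean algorithm in ℚ[n]:
  n^4 + 6n^3 + 39n^2 + 46n - 312 = ((1/4)n^2 + n + 39/4)(4n^2 + 8n - 32) + (0)
Last nonzero remainder: 4n^2 + 8n - 32. Dividing through by 4 gives the monic gcd n^2 + 2n - 8.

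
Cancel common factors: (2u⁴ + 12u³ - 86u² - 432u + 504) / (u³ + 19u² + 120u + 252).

(2u² - 14u + 12)/(u + 6)

Euclidean algorithm in ℚ[u]:
  2u⁴ + 12u³ - 86u² - 432u + 504 = (2u - 26)(u³ + 19u² + 120u + 252) + (168u² + 2184u + 7056)
  u³ + 19u² + 120u + 252 = ((1/168)u + 1/28)(168u² + 2184u + 7056) + (0)
Last nonzero remainder: 168u² + 2184u + 7056. Dividing through by 168 gives the monic gcd u² + 13u + 42.
Cancel u² + 13u + 42 from numerator and denominator to get the reduced form.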